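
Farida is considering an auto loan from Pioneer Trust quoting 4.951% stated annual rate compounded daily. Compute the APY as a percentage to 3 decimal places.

EAR = (1 + 0.04951/365)^365 − 1.
= 1.050753 − 1 = 5.075%.

5.075%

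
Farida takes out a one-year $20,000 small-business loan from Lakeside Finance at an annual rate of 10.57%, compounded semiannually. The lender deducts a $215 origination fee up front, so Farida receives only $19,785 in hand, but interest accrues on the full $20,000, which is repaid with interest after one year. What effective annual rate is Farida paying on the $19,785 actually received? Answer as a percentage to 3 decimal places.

12.054%

Amount owed after one year: 20,000 × (1 + 0.1057/2)^2 = 20,000 × 1.108493 = $22,169.86.
Effective rate on net proceeds: 22,169.86 / 19,785 − 1 = 0.120539 = 12.054%.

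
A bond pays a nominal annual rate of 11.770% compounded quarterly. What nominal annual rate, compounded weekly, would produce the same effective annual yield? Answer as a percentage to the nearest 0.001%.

11.613%

EAR = (1 + 0.11770/4)^4 − 1 = 0.122998.
Solve (1 + r/52)^52 = 1.122998: r/52 = 1.122998^(1/52) − 1 = 0.002233, so r = 0.116131 = 11.613%.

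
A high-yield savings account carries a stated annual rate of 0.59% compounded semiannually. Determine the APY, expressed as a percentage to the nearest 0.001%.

EAR = (1 + 0.0059/2)^2 − 1.
= 1.005909 − 1 = 0.591%.

0.591%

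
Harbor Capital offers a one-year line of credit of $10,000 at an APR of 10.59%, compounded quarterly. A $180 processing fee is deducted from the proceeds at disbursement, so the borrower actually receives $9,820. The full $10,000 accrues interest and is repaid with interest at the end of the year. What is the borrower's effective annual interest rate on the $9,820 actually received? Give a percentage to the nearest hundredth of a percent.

Amount owed after one year: 10,000 × (1 + 0.1059/4)^4 = 10,000 × 1.110180 = $11,101.80.
Effective rate on net proceeds: 11,101.80 / 9,820 − 1 = 0.130530 = 13.05%.

13.05%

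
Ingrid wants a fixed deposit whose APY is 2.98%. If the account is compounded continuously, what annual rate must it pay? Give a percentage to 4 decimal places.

Continuous: nominal r satisfies e^r − 1 = 0.0298.
r = ln(1 + 0.0298) = ln(1.0298) = 0.029365 = 2.9365%.

2.9365%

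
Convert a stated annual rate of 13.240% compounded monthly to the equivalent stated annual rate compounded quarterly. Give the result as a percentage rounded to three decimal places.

13.387%

EAR = (1 + 0.13240/12)^12 − 1 = 0.140737.
Solve (1 + r/4)^4 = 1.140737: r/4 = 1.140737^(1/4) − 1 = 0.033467, so r = 0.133866 = 13.387%.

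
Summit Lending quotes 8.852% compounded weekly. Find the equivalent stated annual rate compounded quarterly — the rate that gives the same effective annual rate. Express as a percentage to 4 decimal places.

EAR = (1 + 0.08852/52)^52 − 1 = 0.092474.
Solve (1 + r/4)^4 = 1.092474: r/4 = 1.092474^(1/4) − 1 = 0.022357, so r = 0.089430 = 8.9430%.

8.9430%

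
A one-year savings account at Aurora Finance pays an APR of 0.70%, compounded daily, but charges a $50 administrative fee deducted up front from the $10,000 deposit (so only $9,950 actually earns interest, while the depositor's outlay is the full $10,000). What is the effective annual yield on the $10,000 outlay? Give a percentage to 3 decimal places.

0.199%

Value after one year: 9,950 × (1 + 0.0070/365)^365 = 9,950 × 1.007024 = $10,019.89.
Effective yield on the $10,000 outlay: 10,019.89 / 10,000 − 1 = 0.001989 = 0.199%.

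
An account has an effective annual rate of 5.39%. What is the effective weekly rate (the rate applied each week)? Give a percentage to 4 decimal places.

The per-week rate i satisfies (1 + i)^52 = 1 + 0.0539.
i = 1.0539^(1/52) − 1 = 0.0010101 = 0.1010%.

0.1010%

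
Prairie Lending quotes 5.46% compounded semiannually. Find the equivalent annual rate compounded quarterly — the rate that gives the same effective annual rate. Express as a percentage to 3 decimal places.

5.423%

EAR = (1 + 0.0546/2)^2 − 1 = 0.055345.
Solve (1 + r/4)^4 = 1.055345: r/4 = 1.055345^(1/4) − 1 = 0.013558, so r = 0.054232 = 5.423%.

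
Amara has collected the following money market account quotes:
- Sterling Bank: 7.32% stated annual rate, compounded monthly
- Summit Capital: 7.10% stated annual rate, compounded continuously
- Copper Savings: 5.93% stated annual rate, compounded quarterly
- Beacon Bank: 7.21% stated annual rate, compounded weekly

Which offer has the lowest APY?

Sterling Bank: (1 + 0.0732/12)^12 − 1 = 7.571%
Summit Capital: e^0.0710 − 1 = 7.358%
Copper Savings: (1 + 0.0593/4)^4 − 1 = 6.063%
Beacon Bank: (1 + 0.0721/52)^52 − 1 = 7.471%
The lowest effective annual rate is Copper Savings at 6.063%.

Copper Savings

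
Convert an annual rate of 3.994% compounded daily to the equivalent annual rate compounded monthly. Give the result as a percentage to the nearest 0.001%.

4.000%

EAR = (1 + 0.03994/365)^365 − 1 = 0.040746.
Solve (1 + r/12)^12 = 1.040746: r/12 = 1.040746^(1/12) − 1 = 0.003334, so r = 0.040004 = 4.000%.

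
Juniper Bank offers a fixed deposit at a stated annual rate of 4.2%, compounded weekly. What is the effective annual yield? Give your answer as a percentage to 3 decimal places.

4.288%

EAR = (1 + 0.042/52)^52 − 1.
= 1.042877 − 1 = 4.288%.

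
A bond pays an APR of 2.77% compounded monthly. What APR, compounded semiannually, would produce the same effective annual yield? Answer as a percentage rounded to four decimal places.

2.7860%

EAR = (1 + 0.0277/12)^12 − 1 = 0.028054.
Solve (1 + r/2)^2 = 1.028054: r/2 = 1.028054^(1/2) − 1 = 0.013930, so r = 0.027860 = 2.7860%.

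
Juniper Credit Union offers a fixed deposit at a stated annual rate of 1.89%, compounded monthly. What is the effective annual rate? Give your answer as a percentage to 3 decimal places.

1.906%

EAR = (1 + 0.0189/12)^12 − 1.
= (1 + 0.001575)^12 − 1 = 1.019065 − 1 = 1.906%.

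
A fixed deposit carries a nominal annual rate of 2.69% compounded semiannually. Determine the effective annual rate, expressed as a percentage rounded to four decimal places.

EAR = (1 + 0.0269/2)^2 − 1.
= 1.027081 − 1 = 2.7081%.

2.7081%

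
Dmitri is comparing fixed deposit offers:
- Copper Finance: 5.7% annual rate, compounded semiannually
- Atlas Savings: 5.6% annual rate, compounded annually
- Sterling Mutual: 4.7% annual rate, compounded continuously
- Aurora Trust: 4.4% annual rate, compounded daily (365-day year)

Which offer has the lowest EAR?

Copper Finance: (1 + 0.057/2)^2 − 1 = 5.781%
Atlas Savings: compounded annually, EAR = 5.600%
Sterling Mutual: e^0.047 − 1 = 4.812%
Aurora Trust: (1 + 0.044/365)^365 − 1 = 4.498%
The lowest effective annual rate is Aurora Trust at 4.498%.

Aurora Trust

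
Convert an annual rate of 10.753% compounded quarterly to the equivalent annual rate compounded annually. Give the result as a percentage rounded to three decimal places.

EAR = (1 + 0.10753/4)^4 − 1 = 0.111944.
Compounded annually, the equivalent nominal rate is the EAR itself: 11.194%.

11.194%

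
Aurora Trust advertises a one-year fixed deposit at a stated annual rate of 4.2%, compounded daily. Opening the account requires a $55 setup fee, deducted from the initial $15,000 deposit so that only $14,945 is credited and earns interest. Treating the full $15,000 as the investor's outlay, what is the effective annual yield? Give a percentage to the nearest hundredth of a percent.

Value after one year: 14,945 × (1 + 0.042/365)^365 = 14,945 × 1.042892 = $15,586.02.
Effective yield on the $15,000 outlay: 15,586.02 / 15,000 − 1 = 0.039068 = 3.91%.

3.91%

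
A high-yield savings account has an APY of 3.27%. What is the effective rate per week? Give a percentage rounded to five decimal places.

The per-week rate i satisfies (1 + i)^52 = 1 + 0.0327.
i = 1.0327^(1/52) − 1 = 0.0006190 = 0.06190%.

0.06190%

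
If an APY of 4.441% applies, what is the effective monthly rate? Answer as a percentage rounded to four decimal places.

The per-month rate i satisfies (1 + i)^12 = 1 + 0.04441.
i = 1.04441^(1/12) − 1 = 0.0036276 = 0.3628%.

0.3628%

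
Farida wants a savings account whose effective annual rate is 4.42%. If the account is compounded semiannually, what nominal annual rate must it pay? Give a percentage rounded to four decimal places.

4.3722%

(1 + r/2)^2 − 1 = 0.0442, so 1 + r/2 = 1.0442^(1/2).
r/2 = 0.021861, so r = 0.043722 = 4.3722%.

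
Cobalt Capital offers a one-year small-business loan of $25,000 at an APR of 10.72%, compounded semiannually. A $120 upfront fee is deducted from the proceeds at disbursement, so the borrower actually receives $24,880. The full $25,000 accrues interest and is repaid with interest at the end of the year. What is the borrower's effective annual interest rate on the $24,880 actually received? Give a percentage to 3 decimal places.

11.543%

Amount owed after one year: 25,000 × (1 + 0.1072/2)^2 = 25,000 × 1.110073 = $27,751.82.
Effective rate on net proceeds: 27,751.82 / 24,880 − 1 = 0.115427 = 11.543%.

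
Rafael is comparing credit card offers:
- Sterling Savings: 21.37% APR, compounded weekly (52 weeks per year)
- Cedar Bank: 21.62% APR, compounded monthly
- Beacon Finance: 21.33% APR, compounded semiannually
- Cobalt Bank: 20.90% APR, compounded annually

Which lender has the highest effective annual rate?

Sterling Savings: (1 + 0.2137/52)^52 − 1 = 23.771%
Cedar Bank: (1 + 0.2162/12)^12 − 1 = 23.896%
Beacon Finance: (1 + 0.2133/2)^2 − 1 = 22.467%
Cobalt Bank: compounded annually, EAR = 20.900%
The highest effective annual rate is Cedar Bank at 23.896%.

Cedar Bank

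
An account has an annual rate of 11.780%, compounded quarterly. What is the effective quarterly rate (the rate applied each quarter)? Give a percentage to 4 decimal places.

2.9450%

With a nominal annual rate compounded quarterly, the periodic rate is the nominal rate divided by 4.
i = 0.11780 / 4 = 0.0294500 = 2.9450%.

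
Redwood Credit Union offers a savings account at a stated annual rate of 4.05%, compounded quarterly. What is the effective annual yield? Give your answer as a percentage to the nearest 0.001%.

4.112%

EAR = (1 + 0.0405/4)^4 − 1.
= (1 + 0.010125)^4 − 1 = 1.041119 − 1 = 4.112%.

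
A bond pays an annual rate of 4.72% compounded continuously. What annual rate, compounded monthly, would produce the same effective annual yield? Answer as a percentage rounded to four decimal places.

4.7293%

EAR under continuous compounding: e^0.0472 − 1 = 0.048332.
Solve (1 + r/12)^12 = 1.048332: r/12 = 1.048332^(1/12) − 1 = 0.003941, so r = 0.047293 = 4.7293%.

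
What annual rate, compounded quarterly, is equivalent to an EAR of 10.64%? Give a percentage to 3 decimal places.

(1 + r/4)^4 − 1 = 0.1064, so 1 + r/4 = 1.1064^(1/4).
r/4 = 0.025600, so r = 0.102400 = 10.240%.

10.240%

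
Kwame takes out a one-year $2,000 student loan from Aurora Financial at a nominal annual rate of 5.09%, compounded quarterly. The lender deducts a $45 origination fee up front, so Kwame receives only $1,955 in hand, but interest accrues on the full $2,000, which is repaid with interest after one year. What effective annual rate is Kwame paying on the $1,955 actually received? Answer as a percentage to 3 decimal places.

Amount owed after one year: 2,000 × (1 + 0.0509/4)^4 = 2,000 × 1.051880 = $2,103.76.
Effective rate on net proceeds: 2,103.76 / 1,955 − 1 = 0.076092 = 7.609%.

7.609%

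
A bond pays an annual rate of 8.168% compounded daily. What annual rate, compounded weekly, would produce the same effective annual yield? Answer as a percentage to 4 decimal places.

8.1735%

EAR = (1 + 0.08168/365)^365 − 1 = 0.085099.
Solve (1 + r/52)^52 = 1.085099: r/52 = 1.085099^(1/52) − 1 = 0.001572, so r = 0.081735 = 8.1735%.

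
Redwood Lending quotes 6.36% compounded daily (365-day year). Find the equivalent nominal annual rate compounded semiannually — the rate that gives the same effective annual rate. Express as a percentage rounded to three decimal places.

6.462%

EAR = (1 + 0.0636/365)^365 − 1 = 0.065660.
Solve (1 + r/2)^2 = 1.065660: r/2 = 1.065660^(1/2) − 1 = 0.032308, so r = 0.064616 = 6.462%.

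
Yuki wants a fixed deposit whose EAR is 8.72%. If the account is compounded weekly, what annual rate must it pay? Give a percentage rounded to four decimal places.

(1 + r/52)^52 − 1 = 0.0872, so 1 + r/52 = 1.0872^(1/52).
r/52 = 0.001609, so r = 0.083673 = 8.3673%.

8.3673%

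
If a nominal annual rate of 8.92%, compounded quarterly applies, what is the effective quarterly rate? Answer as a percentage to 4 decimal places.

2.2300%

With a nominal annual rate compounded quarterly, the periodic rate is the nominal rate divided by 4.
i = 0.0892 / 4 = 0.0223000 = 2.2300%.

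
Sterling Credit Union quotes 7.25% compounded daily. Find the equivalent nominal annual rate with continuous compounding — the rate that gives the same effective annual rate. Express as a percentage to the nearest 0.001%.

EAR = (1 + 0.0725/365)^365 − 1 = 0.075185.
Equivalent continuous rate: r = ln(1 + 0.075185) = 0.072493 = 7.249%.

7.249%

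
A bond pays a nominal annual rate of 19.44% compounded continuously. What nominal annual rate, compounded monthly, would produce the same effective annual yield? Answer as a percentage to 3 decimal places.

EAR under continuous compounding: e^0.1944 − 1 = 0.214582.
Solve (1 + r/12)^12 = 1.214582: r/12 = 1.214582^(1/12) − 1 = 0.016332, so r = 0.195983 = 19.598%.

19.598%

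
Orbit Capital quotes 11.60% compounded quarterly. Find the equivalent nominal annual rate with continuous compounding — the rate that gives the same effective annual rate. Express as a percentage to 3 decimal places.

11.435%

EAR = (1 + 0.1160/4)^4 − 1 = 0.121144.
Equivalent continuous rate: r = ln(1 + 0.121144) = 0.114350 = 11.435%.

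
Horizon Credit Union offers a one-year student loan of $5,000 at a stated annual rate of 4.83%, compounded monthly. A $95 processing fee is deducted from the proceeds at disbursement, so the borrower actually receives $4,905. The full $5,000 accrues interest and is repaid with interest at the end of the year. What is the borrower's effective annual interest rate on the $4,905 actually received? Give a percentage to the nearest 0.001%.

Amount owed after one year: 5,000 × (1 + 0.0483/12)^12 = 5,000 × 1.049384 = $5,246.92.
Effective rate on net proceeds: 5,246.92 / 4,905 − 1 = 0.069708 = 6.971%.

6.971%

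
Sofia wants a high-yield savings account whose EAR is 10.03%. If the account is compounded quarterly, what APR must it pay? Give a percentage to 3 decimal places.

9.673%

(1 + r/4)^4 − 1 = 0.1003, so 1 + r/4 = 1.1003^(1/4).
r/4 = 0.024184, so r = 0.096734 = 9.673%.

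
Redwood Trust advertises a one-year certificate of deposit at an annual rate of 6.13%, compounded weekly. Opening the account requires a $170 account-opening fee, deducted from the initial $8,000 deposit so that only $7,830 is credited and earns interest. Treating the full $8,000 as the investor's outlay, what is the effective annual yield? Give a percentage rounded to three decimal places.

Value after one year: 7,830 × (1 + 0.0613/52)^52 = 7,830 × 1.063179 = $8,324.70.
Effective yield on the $8,000 outlay: 8,324.70 / 8,000 − 1 = 0.040587 = 4.059%.

4.059%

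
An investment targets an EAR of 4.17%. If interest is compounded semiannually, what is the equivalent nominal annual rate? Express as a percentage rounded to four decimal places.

(1 + r/2)^2 − 1 = 0.0417, so 1 + r/2 = 1.0417^(1/2).
r/2 = 0.020637, so r = 0.041274 = 4.1274%.

4.1274%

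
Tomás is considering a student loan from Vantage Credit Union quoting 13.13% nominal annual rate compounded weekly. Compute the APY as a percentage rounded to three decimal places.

14.012%

EAR = (1 + 0.1313/52)^52 − 1.
= (1 + 0.002525)^52 − 1 = 1.140121 − 1 = 14.012%.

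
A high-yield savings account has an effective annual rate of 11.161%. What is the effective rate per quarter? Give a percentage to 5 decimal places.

2.68053%

The per-quarter rate i satisfies (1 + i)^4 = 1 + 0.11161.
i = 1.11161^(1/4) − 1 = 0.0268053 = 2.68053%.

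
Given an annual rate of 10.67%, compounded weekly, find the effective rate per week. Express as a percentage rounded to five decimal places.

0.20519%

With a nominal annual rate compounded weekly, the periodic rate is the nominal rate divided by 52.
i = 0.1067 / 52 = 0.0020519 = 0.20519%.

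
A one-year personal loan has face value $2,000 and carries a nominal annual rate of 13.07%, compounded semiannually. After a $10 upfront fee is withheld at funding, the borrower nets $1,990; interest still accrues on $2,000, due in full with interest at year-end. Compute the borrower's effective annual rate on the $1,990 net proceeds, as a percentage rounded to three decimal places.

14.067%

Amount owed after one year: 2,000 × (1 + 0.1307/2)^2 = 2,000 × 1.134971 = $2,269.94.
Effective rate on net proceeds: 2,269.94 / 1,990 − 1 = 0.140674 = 14.067%.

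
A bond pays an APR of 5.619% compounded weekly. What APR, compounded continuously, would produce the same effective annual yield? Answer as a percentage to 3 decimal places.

5.616%

EAR = (1 + 0.05619/52)^52 − 1 = 0.057767.
Equivalent continuous rate: r = ln(1 + 0.057767) = 0.056160 = 5.616%.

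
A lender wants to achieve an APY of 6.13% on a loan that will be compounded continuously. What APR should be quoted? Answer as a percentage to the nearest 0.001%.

Continuous: nominal r satisfies e^r − 1 = 0.0613.
r = ln(1 + 0.0613) = ln(1.0613) = 0.059495 = 5.949%.

5.949%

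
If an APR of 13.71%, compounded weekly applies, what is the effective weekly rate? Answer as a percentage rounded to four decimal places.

With a nominal annual rate compounded weekly, the periodic rate is the nominal rate divided by 52.
i = 0.1371 / 52 = 0.0026365 = 0.2637%.

0.2637%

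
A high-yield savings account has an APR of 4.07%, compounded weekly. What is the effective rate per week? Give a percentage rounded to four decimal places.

With a nominal annual rate compounded weekly, the periodic rate is the nominal rate divided by 52.
i = 0.0407 / 52 = 0.0007827 = 0.0783%.

0.0783%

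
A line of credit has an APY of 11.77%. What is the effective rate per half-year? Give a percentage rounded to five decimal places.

5.72133%

The per-half-year rate i satisfies (1 + i)^2 = 1 + 0.1177.
i = 1.1177^(1/2) − 1 = 0.0572133 = 5.72133%.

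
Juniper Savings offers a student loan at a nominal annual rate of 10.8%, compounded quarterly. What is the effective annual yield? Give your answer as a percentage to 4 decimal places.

11.2453%

EAR = (1 + 0.108/4)^4 − 1.
= 1.112453 − 1 = 11.2453%.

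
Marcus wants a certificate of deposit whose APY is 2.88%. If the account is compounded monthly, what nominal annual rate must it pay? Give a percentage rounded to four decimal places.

2.8427%

(1 + r/12)^12 − 1 = 0.0288, so 1 + r/12 = 1.0288^(1/12).
r/12 = 0.002369, so r = 0.028427 = 2.8427%.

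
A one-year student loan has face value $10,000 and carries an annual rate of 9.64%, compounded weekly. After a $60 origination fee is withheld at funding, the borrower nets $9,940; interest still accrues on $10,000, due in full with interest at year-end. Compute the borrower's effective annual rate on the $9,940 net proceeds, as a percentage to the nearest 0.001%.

Amount owed after one year: 10,000 × (1 + 0.0964/52)^52 = 10,000 × 1.101101 = $11,011.01.
Effective rate on net proceeds: 11,011.01 / 9,940 − 1 = 0.107748 = 10.775%.

10.775%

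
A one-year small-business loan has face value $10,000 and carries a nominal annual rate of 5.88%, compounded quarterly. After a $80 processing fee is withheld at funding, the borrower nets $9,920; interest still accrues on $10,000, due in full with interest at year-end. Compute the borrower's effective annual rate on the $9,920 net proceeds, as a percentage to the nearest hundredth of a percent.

Amount owed after one year: 10,000 × (1 + 0.0588/4)^4 = 10,000 × 1.060109 = $10,601.09.
Effective rate on net proceeds: 10,601.09 / 9,920 − 1 = 0.068659 = 6.87%.

6.87%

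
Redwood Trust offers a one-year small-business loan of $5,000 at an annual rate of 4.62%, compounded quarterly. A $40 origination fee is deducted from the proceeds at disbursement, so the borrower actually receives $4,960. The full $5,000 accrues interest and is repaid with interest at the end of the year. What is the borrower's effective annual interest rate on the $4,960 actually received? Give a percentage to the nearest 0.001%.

Amount owed after one year: 5,000 × (1 + 0.0462/4)^4 = 5,000 × 1.047007 = $5,235.03.
Effective rate on net proceeds: 5,235.03 / 4,960 − 1 = 0.055450 = 5.545%.

5.545%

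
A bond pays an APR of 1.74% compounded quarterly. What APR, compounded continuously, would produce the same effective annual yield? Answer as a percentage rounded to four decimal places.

EAR = (1 + 0.0174/4)^4 − 1 = 0.017514.
Equivalent continuous rate: r = ln(1 + 0.017514) = 0.017362 = 1.7362%.

1.7362%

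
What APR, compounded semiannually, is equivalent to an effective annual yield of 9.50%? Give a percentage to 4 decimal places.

(1 + r/2)^2 − 1 = 0.0950, so 1 + r/2 = 1.0950^(1/2).
r/2 = 0.046422, so r = 0.092845 = 9.2845%.

9.2845%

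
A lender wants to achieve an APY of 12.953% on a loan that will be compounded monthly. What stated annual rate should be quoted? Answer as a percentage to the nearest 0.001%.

(1 + r/12)^12 − 1 = 0.12953, so 1 + r/12 = 1.12953^(1/12).
r/12 = 0.010202, so r = 0.122422 = 12.242%.

12.242%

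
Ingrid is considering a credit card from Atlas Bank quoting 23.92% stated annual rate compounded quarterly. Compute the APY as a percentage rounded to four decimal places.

EAR = (1 + 0.2392/4)^4 − 1.
= (1 + 0.059800)^4 − 1 = 1.261524 − 1 = 26.1524%.

26.1524%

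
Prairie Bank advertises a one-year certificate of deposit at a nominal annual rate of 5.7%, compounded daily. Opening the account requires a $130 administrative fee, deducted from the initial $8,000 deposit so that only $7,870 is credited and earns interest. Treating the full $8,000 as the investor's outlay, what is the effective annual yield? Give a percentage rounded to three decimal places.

Value after one year: 7,870 × (1 + 0.057/365)^365 = 7,870 × 1.058651 = $8,331.58.
Effective yield on the $8,000 outlay: 8,331.58 / 8,000 − 1 = 0.041448 = 4.145%.

4.145%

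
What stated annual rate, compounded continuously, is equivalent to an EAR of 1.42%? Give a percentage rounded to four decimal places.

Continuous: nominal r satisfies e^r − 1 = 0.0142.
r = ln(1 + 0.0142) = ln(1.0142) = 0.014100 = 1.4100%.

1.4100%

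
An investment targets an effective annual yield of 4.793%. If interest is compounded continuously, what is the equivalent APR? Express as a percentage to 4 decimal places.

4.6817%

Continuous: nominal r satisfies e^r − 1 = 0.04793.
r = ln(1 + 0.04793) = ln(1.04793) = 0.046817 = 4.6817%.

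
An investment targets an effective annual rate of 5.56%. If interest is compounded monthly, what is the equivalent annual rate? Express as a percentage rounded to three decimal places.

5.423%

(1 + r/12)^12 − 1 = 0.0556, so 1 + r/12 = 1.0556^(1/12).
r/12 = 0.004519, so r = 0.054232 = 5.423%.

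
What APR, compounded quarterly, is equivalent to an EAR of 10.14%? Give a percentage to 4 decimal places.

(1 + r/4)^4 − 1 = 0.1014, so 1 + r/4 = 1.1014^(1/4).
r/4 = 0.024439, so r = 0.097758 = 9.7758%.

9.7758%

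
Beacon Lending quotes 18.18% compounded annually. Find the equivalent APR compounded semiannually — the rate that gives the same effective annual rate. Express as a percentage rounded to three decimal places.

Compounded annually, EAR = nominal = 0.181800.
Solve (1 + r/2)^2 = 1.181800: r/2 = 1.181800^(1/2) − 1 = 0.087106, so r = 0.174213 = 17.421%.

17.421%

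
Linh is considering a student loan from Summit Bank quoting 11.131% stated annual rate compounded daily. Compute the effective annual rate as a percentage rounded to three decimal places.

EAR = (1 + 0.11131/365)^365 − 1.
= 1.117722 − 1 = 11.772%.

11.772%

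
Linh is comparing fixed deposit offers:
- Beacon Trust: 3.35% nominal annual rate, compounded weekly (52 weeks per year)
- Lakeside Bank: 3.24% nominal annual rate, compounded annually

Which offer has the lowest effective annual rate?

Lakeside Bank

Beacon Trust: (1 + 0.0335/52)^52 − 1 = 3.406%
Lakeside Bank: compounded annually, EAR = 3.240%
The lowest effective annual rate is Lakeside Bank at 3.240%.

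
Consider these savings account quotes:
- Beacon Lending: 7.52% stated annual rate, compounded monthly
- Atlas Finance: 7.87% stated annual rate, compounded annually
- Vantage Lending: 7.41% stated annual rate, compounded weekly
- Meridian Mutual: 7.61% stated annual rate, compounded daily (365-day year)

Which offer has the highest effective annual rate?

Beacon Lending: (1 + 0.0752/12)^12 − 1 = 7.785%
Atlas Finance: compounded annually, EAR = 7.870%
Vantage Lending: (1 + 0.0741/52)^52 − 1 = 7.686%
Meridian Mutual: (1 + 0.0761/365)^365 − 1 = 7.906%
The highest effective annual rate is Meridian Mutual at 7.906%.

Meridian Mutual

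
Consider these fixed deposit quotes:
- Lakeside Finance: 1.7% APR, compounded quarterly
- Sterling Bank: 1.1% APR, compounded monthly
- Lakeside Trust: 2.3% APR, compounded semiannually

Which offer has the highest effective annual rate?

Lakeside Finance: (1 + 0.017/4)^4 − 1 = 1.711%
Sterling Bank: (1 + 0.011/12)^12 − 1 = 1.106%
Lakeside Trust: (1 + 0.023/2)^2 − 1 = 2.313%
The highest effective annual rate is Lakeside Trust at 2.313%.

Lakeside Trust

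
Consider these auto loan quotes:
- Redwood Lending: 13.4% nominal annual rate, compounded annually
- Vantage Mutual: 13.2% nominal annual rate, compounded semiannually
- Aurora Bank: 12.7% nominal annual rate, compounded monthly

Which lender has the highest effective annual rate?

Redwood Lending: compounded annually, EAR = 13.400%
Vantage Mutual: (1 + 0.132/2)^2 − 1 = 13.636%
Aurora Bank: (1 + 0.127/12)^12 − 1 = 13.466%
The highest effective annual rate is Vantage Mutual at 13.636%.

Vantage Mutual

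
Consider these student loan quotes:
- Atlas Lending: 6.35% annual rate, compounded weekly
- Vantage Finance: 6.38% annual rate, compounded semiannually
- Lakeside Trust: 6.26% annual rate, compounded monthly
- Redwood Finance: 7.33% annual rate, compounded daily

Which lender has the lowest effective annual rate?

Lakeside Trust

Atlas Lending: (1 + 0.0635/52)^52 − 1 = 6.552%
Vantage Finance: (1 + 0.0638/2)^2 − 1 = 6.482%
Lakeside Trust: (1 + 0.0626/12)^12 − 1 = 6.443%
Redwood Finance: (1 + 0.0733/365)^365 − 1 = 7.605%
The lowest effective annual rate is Lakeside Trust at 6.443%.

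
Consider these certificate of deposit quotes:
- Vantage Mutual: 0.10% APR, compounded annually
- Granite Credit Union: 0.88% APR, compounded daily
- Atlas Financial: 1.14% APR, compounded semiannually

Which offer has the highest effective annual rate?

Atlas Financial

Vantage Mutual: compounded annually, EAR = 0.100%
Granite Credit Union: (1 + 0.0088/365)^365 − 1 = 0.884%
Atlas Financial: (1 + 0.0114/2)^2 − 1 = 1.143%
The highest effective annual rate is Atlas Financial at 1.143%.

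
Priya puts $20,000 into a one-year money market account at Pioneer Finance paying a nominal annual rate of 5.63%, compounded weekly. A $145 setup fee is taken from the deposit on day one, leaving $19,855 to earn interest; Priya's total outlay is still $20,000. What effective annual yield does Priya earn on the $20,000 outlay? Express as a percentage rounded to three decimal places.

5.021%

Value after one year: 19,855 × (1 + 0.0563/52)^52 = 19,855 × 1.057883 = $21,004.26.
Effective yield on the $20,000 outlay: 21,004.26 / 20,000 − 1 = 0.050213 = 5.021%.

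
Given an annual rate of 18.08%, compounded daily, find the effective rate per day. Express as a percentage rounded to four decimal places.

With a nominal annual rate compounded daily, the periodic rate is the nominal rate divided by 365.
i = 0.1808 / 365 = 0.0004953 = 0.0495%.

0.0495%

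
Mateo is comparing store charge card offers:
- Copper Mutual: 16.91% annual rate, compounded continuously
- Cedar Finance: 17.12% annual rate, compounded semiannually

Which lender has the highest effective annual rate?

Copper Mutual

Copper Mutual: e^0.1691 − 1 = 18.424%
Cedar Finance: (1 + 0.1712/2)^2 − 1 = 17.853%
The highest effective annual rate is Copper Mutual at 18.424%.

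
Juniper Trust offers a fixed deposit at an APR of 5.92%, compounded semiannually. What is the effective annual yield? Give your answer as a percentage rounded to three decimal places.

EAR = (1 + 0.0592/2)^2 − 1.
= 1.060076 − 1 = 6.008%.

6.008%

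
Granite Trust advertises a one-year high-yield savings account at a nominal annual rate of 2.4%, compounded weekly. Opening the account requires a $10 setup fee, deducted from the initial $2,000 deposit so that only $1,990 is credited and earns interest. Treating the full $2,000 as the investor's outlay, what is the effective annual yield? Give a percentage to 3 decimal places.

Value after one year: 1,990 × (1 + 0.024/52)^52 = 1,990 × 1.024285 = $2,038.33.
Effective yield on the $2,000 outlay: 2,038.33 / 2,000 − 1 = 0.019163 = 1.916%.

1.916%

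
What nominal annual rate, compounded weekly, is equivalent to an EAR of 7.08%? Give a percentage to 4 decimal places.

(1 + r/52)^52 − 1 = 0.0708, so 1 + r/52 = 1.0708^(1/52).
r/52 = 0.001316, so r = 0.068451 = 6.8451%.

6.8451%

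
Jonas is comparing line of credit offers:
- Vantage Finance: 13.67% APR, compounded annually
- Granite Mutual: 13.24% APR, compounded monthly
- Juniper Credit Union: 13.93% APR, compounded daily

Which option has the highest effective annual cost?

Vantage Finance: compounded annually, EAR = 13.670%
Granite Mutual: (1 + 0.1324/12)^12 − 1 = 14.074%
Juniper Credit Union: (1 + 0.1393/365)^365 − 1 = 14.944%
The highest effective annual rate is Juniper Credit Union at 14.944%.

Juniper Credit Union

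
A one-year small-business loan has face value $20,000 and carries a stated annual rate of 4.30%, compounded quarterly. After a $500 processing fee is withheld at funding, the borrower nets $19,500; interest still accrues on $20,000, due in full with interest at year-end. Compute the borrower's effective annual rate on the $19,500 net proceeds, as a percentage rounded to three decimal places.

Amount owed after one year: 20,000 × (1 + 0.0430/4)^4 = 20,000 × 1.043698 = $20,873.97.
Effective rate on net proceeds: 20,873.97 / 19,500 − 1 = 0.070460 = 7.046%.

7.046%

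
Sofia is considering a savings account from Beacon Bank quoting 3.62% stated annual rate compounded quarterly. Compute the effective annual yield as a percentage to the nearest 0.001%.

3.669%

EAR = (1 + 0.0362/4)^4 − 1.
= (1 + 0.009050)^4 − 1 = 1.036694 − 1 = 3.669%.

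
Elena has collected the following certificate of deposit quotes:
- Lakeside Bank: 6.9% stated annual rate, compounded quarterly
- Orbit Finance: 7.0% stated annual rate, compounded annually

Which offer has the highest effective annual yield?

Lakeside Bank: (1 + 0.069/4)^4 − 1 = 7.081%
Orbit Finance: compounded annually, EAR = 7.000%
The highest effective annual rate is Lakeside Bank at 7.081%.

Lakeside Bank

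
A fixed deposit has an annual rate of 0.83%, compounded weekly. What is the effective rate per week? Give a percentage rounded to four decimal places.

With a nominal annual rate compounded weekly, the periodic rate is the nominal rate divided by 52.
i = 0.0083 / 52 = 0.0001596 = 0.0160%.

0.0160%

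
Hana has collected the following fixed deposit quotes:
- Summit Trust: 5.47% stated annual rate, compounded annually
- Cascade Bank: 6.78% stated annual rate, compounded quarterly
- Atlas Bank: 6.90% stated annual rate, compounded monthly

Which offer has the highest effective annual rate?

Atlas Bank

Summit Trust: compounded annually, EAR = 5.470%
Cascade Bank: (1 + 0.0678/4)^4 − 1 = 6.954%
Atlas Bank: (1 + 0.0690/12)^12 − 1 = 7.122%
The highest effective annual rate is Atlas Bank at 7.122%.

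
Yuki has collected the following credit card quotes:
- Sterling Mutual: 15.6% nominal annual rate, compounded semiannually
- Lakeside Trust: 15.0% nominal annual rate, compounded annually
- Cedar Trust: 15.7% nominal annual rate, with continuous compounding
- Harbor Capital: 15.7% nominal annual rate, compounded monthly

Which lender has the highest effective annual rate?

Sterling Mutual: (1 + 0.156/2)^2 − 1 = 16.208%
Lakeside Trust: compounded annually, EAR = 15.000%
Cedar Trust: e^0.157 − 1 = 17.000%
Harbor Capital: (1 + 0.157/12)^12 − 1 = 16.880%
The highest effective annual rate is Cedar Trust at 17.000%.

Cedar Trust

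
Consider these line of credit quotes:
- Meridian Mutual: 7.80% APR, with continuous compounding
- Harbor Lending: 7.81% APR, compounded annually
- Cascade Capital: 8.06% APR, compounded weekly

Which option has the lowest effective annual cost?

Harbor Lending

Meridian Mutual: e^0.0780 − 1 = 8.112%
Harbor Lending: compounded annually, EAR = 7.810%
Cascade Capital: (1 + 0.0806/52)^52 − 1 = 8.387%
The lowest effective annual rate is Harbor Lending at 7.810%.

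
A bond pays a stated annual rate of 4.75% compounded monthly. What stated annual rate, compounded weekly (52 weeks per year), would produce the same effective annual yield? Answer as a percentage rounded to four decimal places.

EAR = (1 + 0.0475/12)^12 − 1 = 0.048548.
Solve (1 + r/52)^52 = 1.048548: r/52 = 1.048548^(1/52) − 1 = 0.000912, so r = 0.047428 = 4.7428%.

4.7428%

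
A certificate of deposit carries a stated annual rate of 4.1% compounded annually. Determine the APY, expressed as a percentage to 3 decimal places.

Annual compounding means the effective rate equals the nominal rate: 4.100%.

4.100%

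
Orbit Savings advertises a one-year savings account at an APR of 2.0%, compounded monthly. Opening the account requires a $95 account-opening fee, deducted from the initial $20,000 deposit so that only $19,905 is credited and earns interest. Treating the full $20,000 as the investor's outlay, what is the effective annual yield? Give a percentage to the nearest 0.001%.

Value after one year: 19,905 × (1 + 0.020/12)^12 = 19,905 × 1.020184 = $20,306.77.
Effective yield on the $20,000 outlay: 20,306.77 / 20,000 − 1 = 0.015338 = 1.534%.

1.534%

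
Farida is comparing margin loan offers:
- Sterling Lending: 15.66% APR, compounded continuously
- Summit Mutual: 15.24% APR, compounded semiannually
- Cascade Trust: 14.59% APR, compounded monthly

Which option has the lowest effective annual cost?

Sterling Lending: e^0.1566 − 1 = 16.953%
Summit Mutual: (1 + 0.1524/2)^2 − 1 = 15.821%
Cascade Trust: (1 + 0.1459/12)^12 − 1 = 15.606%
The lowest effective annual rate is Cascade Trust at 15.606%.

Cascade Trust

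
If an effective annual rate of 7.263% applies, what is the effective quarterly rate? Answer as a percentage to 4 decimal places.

The per-quarter rate i satisfies (1 + i)^4 = 1 + 0.07263.
i = 1.07263^(1/4) − 1 = 0.0176829 = 1.7683%.

1.7683%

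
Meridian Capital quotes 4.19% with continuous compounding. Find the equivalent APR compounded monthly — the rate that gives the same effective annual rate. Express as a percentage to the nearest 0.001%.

4.197%

EAR under continuous compounding: e^0.0419 − 1 = 0.042790.
Solve (1 + r/12)^12 = 1.042790: r/12 = 1.042790^(1/12) − 1 = 0.003498, so r = 0.041973 = 4.197%.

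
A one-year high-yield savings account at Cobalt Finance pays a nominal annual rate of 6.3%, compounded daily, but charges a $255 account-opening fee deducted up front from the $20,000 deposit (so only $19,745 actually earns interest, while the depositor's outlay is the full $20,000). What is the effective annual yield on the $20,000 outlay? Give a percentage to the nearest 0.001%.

5.144%

Value after one year: 19,745 × (1 + 0.063/365)^365 = 19,745 × 1.065021 = $21,028.84.
Effective yield on the $20,000 outlay: 21,028.84 / 20,000 − 1 = 0.051442 = 5.144%.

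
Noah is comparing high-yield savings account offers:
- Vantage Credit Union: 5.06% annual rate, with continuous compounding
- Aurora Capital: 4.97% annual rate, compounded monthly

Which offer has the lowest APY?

Vantage Credit Union: e^0.0506 − 1 = 5.190%
Aurora Capital: (1 + 0.0497/12)^12 − 1 = 5.085%
The lowest effective annual rate is Aurora Capital at 5.085%.

Aurora Capital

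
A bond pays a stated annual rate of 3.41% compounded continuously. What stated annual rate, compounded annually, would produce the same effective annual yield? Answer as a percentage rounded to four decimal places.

3.4688%

EAR under continuous compounding: e^0.0341 − 1 = 0.034688.
Compounded annually, the equivalent nominal rate is the EAR itself: 3.4688%.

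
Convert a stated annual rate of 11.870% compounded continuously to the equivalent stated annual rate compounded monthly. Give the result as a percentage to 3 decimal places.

11.929%

EAR under continuous compounding: e^0.11870 − 1 = 0.126032.
Solve (1 + r/12)^12 = 1.126032: r/12 = 1.126032^(1/12) − 1 = 0.009941, so r = 0.119289 = 11.929%.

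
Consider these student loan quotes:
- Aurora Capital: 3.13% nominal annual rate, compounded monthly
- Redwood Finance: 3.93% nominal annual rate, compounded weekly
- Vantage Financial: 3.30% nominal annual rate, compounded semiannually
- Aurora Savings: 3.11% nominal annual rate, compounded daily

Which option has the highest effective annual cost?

Aurora Capital: (1 + 0.0313/12)^12 − 1 = 3.175%
Redwood Finance: (1 + 0.0393/52)^52 − 1 = 4.007%
Vantage Financial: (1 + 0.0330/2)^2 − 1 = 3.327%
Aurora Savings: (1 + 0.0311/365)^365 − 1 = 3.159%
The highest effective annual rate is Redwood Finance at 4.007%.

Redwood Finance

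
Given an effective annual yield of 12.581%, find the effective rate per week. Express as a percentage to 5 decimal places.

0.22815%

The per-week rate i satisfies (1 + i)^52 = 1 + 0.12581.
i = 1.12581^(1/52) − 1 = 0.0022815 = 0.22815%.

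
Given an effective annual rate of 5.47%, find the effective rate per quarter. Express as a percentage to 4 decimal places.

The per-quarter rate i satisfies (1 + i)^4 = 1 + 0.0547.
i = 1.0547^(1/4) − 1 = 0.0134031 = 1.3403%.

1.3403%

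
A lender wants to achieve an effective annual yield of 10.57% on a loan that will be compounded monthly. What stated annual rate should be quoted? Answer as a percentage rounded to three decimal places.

(1 + r/12)^12 − 1 = 0.1057, so 1 + r/12 = 1.1057^(1/12).
r/12 = 0.008408, so r = 0.100900 = 10.090%.

10.090%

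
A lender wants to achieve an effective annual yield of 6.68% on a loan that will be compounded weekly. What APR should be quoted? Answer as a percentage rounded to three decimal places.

(1 + r/52)^52 − 1 = 0.0668, so 1 + r/52 = 1.0668^(1/52).
r/52 = 0.001244, so r = 0.064704 = 6.470%.

6.470%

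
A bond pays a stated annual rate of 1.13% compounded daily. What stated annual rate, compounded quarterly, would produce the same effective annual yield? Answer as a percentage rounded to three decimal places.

EAR = (1 + 0.0113/365)^365 − 1 = 0.011364.
Solve (1 + r/4)^4 = 1.011364: r/4 = 1.011364^(1/4) − 1 = 0.002829, so r = 0.011316 = 1.132%.

1.132%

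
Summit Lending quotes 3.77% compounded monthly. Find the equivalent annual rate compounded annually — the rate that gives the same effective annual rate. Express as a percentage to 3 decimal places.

EAR = (1 + 0.0377/12)^12 − 1 = 0.038358.
Compounded annually, the equivalent nominal rate is the EAR itself: 3.836%.

3.836%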